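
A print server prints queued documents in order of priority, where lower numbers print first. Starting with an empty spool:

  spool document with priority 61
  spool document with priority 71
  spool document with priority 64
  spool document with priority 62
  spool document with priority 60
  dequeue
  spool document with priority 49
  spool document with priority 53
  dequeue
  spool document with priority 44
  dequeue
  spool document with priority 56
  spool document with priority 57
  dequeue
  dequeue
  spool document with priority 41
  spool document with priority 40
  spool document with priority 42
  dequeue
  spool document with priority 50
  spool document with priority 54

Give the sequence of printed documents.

60 → 49 → 44 → 53 → 56 → 40

insert 61 → {61}
insert 71 → {61, 71}
insert 64 → {61, 64, 71}
insert 62 → {61, 62, 64, 71}
insert 60 → {60, 61, 62, 64, 71}
dequeue → 60; now {61, 62, 64, 71}
insert 49 → {49, 61, 62, 64, 71}
insert 53 → {49, 53, 61, 62, 64, 71}
dequeue → 49; now {53, 61, 62, 64, 71}
insert 44 → {44, 53, 61, 62, 64, 71}
dequeue → 44; now {53, 61, 62, 64, 71}
insert 56 → {53, 56, 61, 62, 64, 71}
insert 57 → {53, 56, 57, 61, 62, 64, 71}
dequeue → 53; now {56, 57, 61, 62, 64, 71}
dequeue → 56; now {57, 61, 62, 64, 71}
insert 41 → {41, 57, 61, 62, 64, 71}
insert 40 → {40, 41, 57, 61, 62, 64, 71}
insert 42 → {40, 41, 42, 57, 61, 62, 64, 71}
dequeue → 40; now {41, 42, 57, 61, 62, 64, 71}
insert 50 → {41, 42, 50, 57, 61, 62, 64, 71}
insert 54 → {41, 42, 50, 54, 57, 61, 62, 64, 71}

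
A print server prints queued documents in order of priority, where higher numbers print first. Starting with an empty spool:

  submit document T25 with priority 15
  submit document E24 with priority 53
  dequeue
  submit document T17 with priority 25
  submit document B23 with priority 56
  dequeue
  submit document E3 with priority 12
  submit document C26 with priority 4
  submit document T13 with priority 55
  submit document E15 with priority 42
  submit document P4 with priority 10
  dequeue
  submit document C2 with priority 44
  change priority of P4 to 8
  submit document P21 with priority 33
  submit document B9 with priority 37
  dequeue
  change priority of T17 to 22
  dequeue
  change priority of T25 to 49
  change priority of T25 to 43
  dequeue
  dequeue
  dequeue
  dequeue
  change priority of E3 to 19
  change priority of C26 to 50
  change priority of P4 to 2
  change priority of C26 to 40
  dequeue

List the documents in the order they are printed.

add T25 (priority 15) → {T25:15}
add E24 (priority 53) → {E24:53, T25:15}
dequeue → E24; now {T25:15}
add T17 (priority 25) → {T17:25, T25:15}
add B23 (priority 56) → {B23:56, T17:25, T25:15}
dequeue → B23; now {T17:25, T25:15}
add E3 (priority 12) → {T17:25, T25:15, E3:12}
add C26 (priority 4) → {T17:25, T25:15, E3:12, C26:4}
add T13 (priority 55) → {T13:55, T17:25, T25:15, E3:12, C26:4}
add E15 (priority 42) → {T13:55, E15:42, T17:25, T25:15, E3:12, C26:4}
add P4 (priority 10) → {T13:55, E15:42, T17:25, T25:15, E3:12, P4:10, C26:4}
dequeue → T13; now {E15:42, T17:25, T25:15, E3:12, P4:10, C26:4}
add C2 (priority 44) → {C2:44, E15:42, T17:25, T25:15, E3:12, P4:10, C26:4}
update P4 to priority 8 → {C2:44, E15:42, T17:25, T25:15, E3:12, P4:8, C26:4}
add P21 (priority 33) → {C2:44, E15:42, P21:33, T17:25, T25:15, E3:12, P4:8, C26:4}
add B9 (priority 37) → {C2:44, E15:42, B9:37, P21:33, T17:25, T25:15, E3:12, P4:8, C26:4}
dequeue → C2; now {E15:42, B9:37, P21:33, T17:25, T25:15, E3:12, P4:8, C26:4}
update T17 to priority 22 → {E15:42, B9:37, P21:33, T17:22, T25:15, E3:12, P4:8, C26:4}
dequeue → E15; now {B9:37, P21:33, T17:22, T25:15, E3:12, P4:8, C26:4}
update T25 to priority 49 → {T25:49, B9:37, P21:33, T17:22, E3:12, P4:8, C26:4}
update T25 to priority 43 → {T25:43, B9:37, P21:33, T17:22, E3:12, P4:8, C26:4}
dequeue → T25; now {B9:37, P21:33, T17:22, E3:12, P4:8, C26:4}
dequeue → B9; now {P21:33, T17:22, E3:12, P4:8, C26:4}
dequeue → P21; now {T17:22, E3:12, P4:8, C26:4}
dequeue → T17; now {E3:12, P4:8, C26:4}
update E3 to priority 19 → {E3:19, P4:8, C26:4}
update C26 to priority 50 → {C26:50, E3:19, P4:8}
update P4 to priority 2 → {C26:50, E3:19, P4:2}
update C26 to priority 40 → {C26:40, E3:19, P4:2}
dequeue → C26; now {E3:19, P4:2}

[E24, B23, T13, C2, E15, T25, B9, P21, T17, C26]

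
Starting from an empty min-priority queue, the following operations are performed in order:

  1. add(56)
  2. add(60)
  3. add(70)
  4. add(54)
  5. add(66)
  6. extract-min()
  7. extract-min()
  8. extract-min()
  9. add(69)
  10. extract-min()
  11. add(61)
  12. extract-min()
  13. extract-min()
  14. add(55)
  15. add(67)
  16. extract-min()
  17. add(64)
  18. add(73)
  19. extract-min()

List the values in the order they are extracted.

54 → 56 → 60 → 66 → 61 → 69 → 55 → 64

insert 56 → {56}
insert 60 → {56, 60}
insert 70 → {56, 60, 70}
insert 54 → {54, 56, 60, 70}
insert 66 → {54, 56, 60, 66, 70}
extract-min → 54; now {56, 60, 66, 70}
extract-min → 56; now {60, 66, 70}
extract-min → 60; now {66, 70}
insert 69 → {66, 69, 70}
extract-min → 66; now {69, 70}
insert 61 → {61, 69, 70}
extract-min → 61; now {69, 70}
extract-min → 69; now {70}
insert 55 → {55, 70}
insert 67 → {55, 67, 70}
extract-min → 55; now {67, 70}
insert 64 → {64, 67, 70}
insert 73 → {64, 67, 70, 73}
extract-min → 64; now {67, 70, 73}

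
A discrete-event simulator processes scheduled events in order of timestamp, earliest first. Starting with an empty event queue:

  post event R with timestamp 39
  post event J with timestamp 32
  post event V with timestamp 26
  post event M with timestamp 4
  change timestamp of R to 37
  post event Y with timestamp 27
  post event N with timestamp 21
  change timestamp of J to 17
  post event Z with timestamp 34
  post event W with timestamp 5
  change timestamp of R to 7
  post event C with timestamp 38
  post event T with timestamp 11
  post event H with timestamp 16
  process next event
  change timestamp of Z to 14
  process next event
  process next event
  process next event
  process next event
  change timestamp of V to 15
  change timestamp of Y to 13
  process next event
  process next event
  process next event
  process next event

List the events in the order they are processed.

add R (timestamp 39) → {R:39}
add J (timestamp 32) → {J:32, R:39}
add V (timestamp 26) → {V:26, J:32, R:39}
add M (timestamp 4) → {M:4, V:26, J:32, R:39}
update R to timestamp 37 → {M:4, V:26, J:32, R:37}
add Y (timestamp 27) → {M:4, V:26, Y:27, J:32, R:37}
add N (timestamp 21) → {M:4, N:21, V:26, Y:27, J:32, R:37}
update J to timestamp 17 → {M:4, J:17, N:21, V:26, Y:27, R:37}
add Z (timestamp 34) → {M:4, J:17, N:21, V:26, Y:27, Z:34, R:37}
add W (timestamp 5) → {M:4, W:5, J:17, N:21, V:26, Y:27, Z:34, R:37}
update R to timestamp 7 → {M:4, W:5, R:7, J:17, N:21, V:26, Y:27, Z:34}
add C (timestamp 38) → {M:4, W:5, R:7, J:17, N:21, V:26, Y:27, Z:34, C:38}
add T (timestamp 11) → {M:4, W:5, R:7, T:11, J:17, N:21, V:26, Y:27, Z:34, C:38}
add H (timestamp 16) → {M:4, W:5, R:7, T:11, H:16, J:17, N:21, V:26, Y:27, Z:34, C:38}
process next event → M; now {W:5, R:7, T:11, H:16, J:17, N:21, V:26, Y:27, Z:34, C:38}
update Z to timestamp 14 → {W:5, R:7, T:11, Z:14, H:16, J:17, N:21, V:26, Y:27, C:38}
process next event → W; now {R:7, T:11, Z:14, H:16, J:17, N:21, V:26, Y:27, C:38}
process next event → R; now {T:11, Z:14, H:16, J:17, N:21, V:26, Y:27, C:38}
process next event → T; now {Z:14, H:16, J:17, N:21, V:26, Y:27, C:38}
process next event → Z; now {H:16, J:17, N:21, V:26, Y:27, C:38}
update V to timestamp 15 → {V:15, H:16, J:17, N:21, Y:27, C:38}
update Y to timestamp 13 → {Y:13, V:15, H:16, J:17, N:21, C:38}
process next event → Y; now {V:15, H:16, J:17, N:21, C:38}
process next event → V; now {H:16, J:17, N:21, C:38}
process next event → H; now {J:17, N:21, C:38}
process next event → J; now {N:21, C:38}

M → W → R → T → Z → Y → V → H → J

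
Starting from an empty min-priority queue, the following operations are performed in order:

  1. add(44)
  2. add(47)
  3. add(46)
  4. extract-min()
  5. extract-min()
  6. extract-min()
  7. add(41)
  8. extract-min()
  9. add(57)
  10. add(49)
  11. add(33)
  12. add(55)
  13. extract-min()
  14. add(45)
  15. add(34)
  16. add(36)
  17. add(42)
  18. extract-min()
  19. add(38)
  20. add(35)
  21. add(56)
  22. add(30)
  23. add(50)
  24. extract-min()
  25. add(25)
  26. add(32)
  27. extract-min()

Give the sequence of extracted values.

insert 44 → {44}
insert 47 → {44, 47}
insert 46 → {44, 46, 47}
extract-min → 44; now {46, 47}
extract-min → 46; now {47}
extract-min → 47; now {}
insert 41 → {41}
extract-min → 41; now {}
insert 57 → {57}
insert 49 → {49, 57}
insert 33 → {33, 49, 57}
insert 55 → {33, 49, 55, 57}
extract-min → 33; now {49, 55, 57}
insert 45 → {45, 49, 55, 57}
insert 34 → {34, 45, 49, 55, 57}
insert 36 → {34, 36, 45, 49, 55, 57}
insert 42 → {34, 36, 42, 45, 49, 55, 57}
extract-min → 34; now {36, 42, 45, 49, 55, 57}
insert 38 → {36, 38, 42, 45, 49, 55, 57}
insert 35 → {35, 36, 38, 42, 45, 49, 55, 57}
insert 56 → {35, 36, 38, 42, 45, 49, 55, 56, 57}
insert 30 → {30, 35, 36, 38, 42, 45, 49, 55, 56, 57}
insert 50 → {30, 35, 36, 38, 42, 45, 49, 50, 55, 56, 57}
extract-min → 30; now {35, 36, 38, 42, 45, 49, 50, 55, 56, 57}
insert 25 → {25, 35, 36, 38, 42, 45, 49, 50, 55, 56, 57}
insert 32 → {25, 32, 35, 36, 38, 42, 45, 49, 50, 55, 56, 57}
extract-min → 25; now {32, 35, 36, 38, 42, 45, 49, 50, 55, 56, 57}

44, 46, 47, 41, 33, 34, 30, 25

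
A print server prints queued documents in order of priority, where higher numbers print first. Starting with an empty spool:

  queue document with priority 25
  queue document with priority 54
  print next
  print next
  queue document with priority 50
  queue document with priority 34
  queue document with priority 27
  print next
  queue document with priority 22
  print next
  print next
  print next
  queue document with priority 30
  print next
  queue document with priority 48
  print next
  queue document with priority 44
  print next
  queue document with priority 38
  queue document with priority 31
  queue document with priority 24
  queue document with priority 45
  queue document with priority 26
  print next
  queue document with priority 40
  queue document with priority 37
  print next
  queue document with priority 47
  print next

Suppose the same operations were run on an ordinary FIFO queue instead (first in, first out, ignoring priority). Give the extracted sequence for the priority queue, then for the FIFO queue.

priority queue: 54, 25, 50, 34, 27, 22, 30, 48, 44, 45, 40, 47; FIFO queue: 25 → 54 → 50 → 34 → 27 → 22 → 30 → 48 → 44 → 38 → 31 → 24

insert 25 → {25}
insert 54 → {54, 25}
print next → 54; now {25}
print next → 25; now {}
insert 50 → {50}
insert 34 → {50, 34}
insert 27 → {50, 34, 27}
print next → 50; now {34, 27}
insert 22 → {34, 27, 22}
print next → 34; now {27, 22}
print next → 27; now {22}
print next → 22; now {}
insert 30 → {30}
print next → 30; now {}
insert 48 → {48}
print next → 48; now {}
insert 44 → {44}
print next → 44; now {}
insert 38 → {38}
insert 31 → {38, 31}
insert 24 → {38, 31, 24}
insert 45 → {45, 38, 31, 24}
insert 26 → {45, 38, 31, 26, 24}
print next → 45; now {38, 31, 26, 24}
insert 40 → {40, 38, 31, 26, 24}
insert 37 → {40, 38, 37, 31, 26, 24}
print next → 40; now {38, 37, 31, 26, 24}
insert 47 → {47, 38, 37, 31, 26, 24}
print next → 47; now {38, 37, 31, 26, 24}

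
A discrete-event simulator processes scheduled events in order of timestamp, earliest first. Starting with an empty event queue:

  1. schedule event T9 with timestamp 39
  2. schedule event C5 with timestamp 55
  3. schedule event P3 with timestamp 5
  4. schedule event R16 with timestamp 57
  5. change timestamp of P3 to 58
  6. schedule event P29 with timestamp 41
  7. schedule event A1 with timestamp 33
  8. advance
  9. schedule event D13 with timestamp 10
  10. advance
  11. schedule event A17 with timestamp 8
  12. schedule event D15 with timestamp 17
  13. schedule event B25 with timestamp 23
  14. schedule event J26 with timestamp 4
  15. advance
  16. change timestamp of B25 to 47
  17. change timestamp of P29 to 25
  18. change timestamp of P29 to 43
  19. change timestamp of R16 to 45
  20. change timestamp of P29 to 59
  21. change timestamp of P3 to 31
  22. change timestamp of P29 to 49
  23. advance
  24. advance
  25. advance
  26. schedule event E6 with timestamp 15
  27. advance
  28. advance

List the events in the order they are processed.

A1 → D13 → J26 → A17 → D15 → P3 → E6 → T9

add T9 (timestamp 39) → {T9:39}
add C5 (timestamp 55) → {T9:39, C5:55}
add P3 (timestamp 5) → {P3:5, T9:39, C5:55}
add R16 (timestamp 57) → {P3:5, T9:39, C5:55, R16:57}
update P3 to timestamp 58 → {T9:39, C5:55, R16:57, P3:58}
add P29 (timestamp 41) → {T9:39, P29:41, C5:55, R16:57, P3:58}
add A1 (timestamp 33) → {A1:33, T9:39, P29:41, C5:55, R16:57, P3:58}
advance → A1; now {T9:39, P29:41, C5:55, R16:57, P3:58}
add D13 (timestamp 10) → {D13:10, T9:39, P29:41, C5:55, R16:57, P3:58}
advance → D13; now {T9:39, P29:41, C5:55, R16:57, P3:58}
add A17 (timestamp 8) → {A17:8, T9:39, P29:41, C5:55, R16:57, P3:58}
add D15 (timestamp 17) → {A17:8, D15:17, T9:39, P29:41, C5:55, R16:57, P3:58}
add B25 (timestamp 23) → {A17:8, D15:17, B25:23, T9:39, P29:41, C5:55, R16:57, P3:58}
add J26 (timestamp 4) → {J26:4, A17:8, D15:17, B25:23, T9:39, P29:41, C5:55, R16:57, P3:58}
advance → J26; now {A17:8, D15:17, B25:23, T9:39, P29:41, C5:55, R16:57, P3:58}
update B25 to timestamp 47 → {A17:8, D15:17, T9:39, P29:41, B25:47, C5:55, R16:57, P3:58}
update P29 to timestamp 25 → {A17:8, D15:17, P29:25, T9:39, B25:47, C5:55, R16:57, P3:58}
update P29 to timestamp 43 → {A17:8, D15:17, T9:39, P29:43, B25:47, C5:55, R16:57, P3:58}
update R16 to timestamp 45 → {A17:8, D15:17, T9:39, P29:43, R16:45, B25:47, C5:55, P3:58}
update P29 to timestamp 59 → {A17:8, D15:17, T9:39, R16:45, B25:47, C5:55, P3:58, P29:59}
update P3 to timestamp 31 → {A17:8, D15:17, P3:31, T9:39, R16:45, B25:47, C5:55, P29:59}
update P29 to timestamp 49 → {A17:8, D15:17, P3:31, T9:39, R16:45, B25:47, P29:49, C5:55}
advance → A17; now {D15:17, P3:31, T9:39, R16:45, B25:47, P29:49, C5:55}
advance → D15; now {P3:31, T9:39, R16:45, B25:47, P29:49, C5:55}
advance → P3; now {T9:39, R16:45, B25:47, P29:49, C5:55}
add E6 (timestamp 15) → {E6:15, T9:39, R16:45, B25:47, P29:49, C5:55}
advance → E6; now {T9:39, R16:45, B25:47, P29:49, C5:55}
advance → T9; now {R16:45, B25:47, P29:49, C5:55}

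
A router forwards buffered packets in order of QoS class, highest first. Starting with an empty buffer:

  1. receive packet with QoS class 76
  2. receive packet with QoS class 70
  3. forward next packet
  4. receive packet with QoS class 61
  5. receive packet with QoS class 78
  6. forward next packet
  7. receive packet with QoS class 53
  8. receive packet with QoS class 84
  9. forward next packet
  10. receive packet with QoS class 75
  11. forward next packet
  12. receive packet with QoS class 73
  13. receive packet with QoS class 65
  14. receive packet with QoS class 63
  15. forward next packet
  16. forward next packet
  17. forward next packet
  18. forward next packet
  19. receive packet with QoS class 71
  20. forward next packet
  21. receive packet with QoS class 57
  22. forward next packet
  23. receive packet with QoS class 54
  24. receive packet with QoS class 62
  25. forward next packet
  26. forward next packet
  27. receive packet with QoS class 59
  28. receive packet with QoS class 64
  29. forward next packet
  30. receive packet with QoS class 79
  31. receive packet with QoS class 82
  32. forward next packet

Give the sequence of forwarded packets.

insert 76 → {76}
insert 70 → {76, 70}
forward next packet → 76; now {70}
insert 61 → {70, 61}
insert 78 → {78, 70, 61}
forward next packet → 78; now {70, 61}
insert 53 → {70, 61, 53}
insert 84 → {84, 70, 61, 53}
forward next packet → 84; now {70, 61, 53}
insert 75 → {75, 70, 61, 53}
forward next packet → 75; now {70, 61, 53}
insert 73 → {73, 70, 61, 53}
insert 65 → {73, 70, 65, 61, 53}
insert 63 → {73, 70, 65, 63, 61, 53}
forward next packet → 73; now {70, 65, 63, 61, 53}
forward next packet → 70; now {65, 63, 61, 53}
forward next packet → 65; now {63, 61, 53}
forward next packet → 63; now {61, 53}
insert 71 → {71, 61, 53}
forward next packet → 71; now {61, 53}
insert 57 → {61, 57, 53}
forward next packet → 61; now {57, 53}
insert 54 → {57, 54, 53}
insert 62 → {62, 57, 54, 53}
forward next packet → 62; now {57, 54, 53}
forward next packet → 57; now {54, 53}
insert 59 → {59, 54, 53}
insert 64 → {64, 59, 54, 53}
forward next packet → 64; now {59, 54, 53}
insert 79 → {79, 59, 54, 53}
insert 82 → {82, 79, 59, 54, 53}
forward next packet → 82; now {79, 59, 54, 53}

76, 78, 84, 75, 73, 70, 65, 63, 71, 61, 62, 57, 64, 82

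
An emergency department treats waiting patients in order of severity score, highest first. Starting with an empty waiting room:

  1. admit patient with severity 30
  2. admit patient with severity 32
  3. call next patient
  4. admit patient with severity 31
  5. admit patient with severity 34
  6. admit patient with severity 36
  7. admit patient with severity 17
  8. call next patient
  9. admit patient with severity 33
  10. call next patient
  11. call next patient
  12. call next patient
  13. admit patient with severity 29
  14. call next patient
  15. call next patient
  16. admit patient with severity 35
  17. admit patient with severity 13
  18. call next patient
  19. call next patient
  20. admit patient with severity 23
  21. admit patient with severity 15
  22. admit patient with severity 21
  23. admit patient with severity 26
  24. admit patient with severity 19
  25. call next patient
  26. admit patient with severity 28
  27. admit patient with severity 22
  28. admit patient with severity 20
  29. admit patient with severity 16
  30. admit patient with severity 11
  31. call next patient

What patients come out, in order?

[32, 36, 34, 33, 31, 30, 29, 35, 17, 26, 28]

insert 30 → {30}
insert 32 → {32, 30}
call next patient → 32; now {30}
insert 31 → {31, 30}
insert 34 → {34, 31, 30}
insert 36 → {36, 34, 31, 30}
insert 17 → {36, 34, 31, 30, 17}
call next patient → 36; now {34, 31, 30, 17}
insert 33 → {34, 33, 31, 30, 17}
call next patient → 34; now {33, 31, 30, 17}
call next patient → 33; now {31, 30, 17}
call next patient → 31; now {30, 17}
insert 29 → {30, 29, 17}
call next patient → 30; now {29, 17}
call next patient → 29; now {17}
insert 35 → {35, 17}
insert 13 → {35, 17, 13}
call next patient → 35; now {17, 13}
call next patient → 17; now {13}
insert 23 → {23, 13}
insert 15 → {23, 15, 13}
insert 21 → {23, 21, 15, 13}
insert 26 → {26, 23, 21, 15, 13}
insert 19 → {26, 23, 21, 19, 15, 13}
call next patient → 26; now {23, 21, 19, 15, 13}
insert 28 → {28, 23, 21, 19, 15, 13}
insert 22 → {28, 23, 22, 21, 19, 15, 13}
insert 20 → {28, 23, 22, 21, 20, 19, 15, 13}
insert 16 → {28, 23, 22, 21, 20, 19, 16, 15, 13}
insert 11 → {28, 23, 22, 21, 20, 19, 16, 15, 13, 11}
call next patient → 28; now {23, 22, 21, 20, 19, 16, 15, 13, 11}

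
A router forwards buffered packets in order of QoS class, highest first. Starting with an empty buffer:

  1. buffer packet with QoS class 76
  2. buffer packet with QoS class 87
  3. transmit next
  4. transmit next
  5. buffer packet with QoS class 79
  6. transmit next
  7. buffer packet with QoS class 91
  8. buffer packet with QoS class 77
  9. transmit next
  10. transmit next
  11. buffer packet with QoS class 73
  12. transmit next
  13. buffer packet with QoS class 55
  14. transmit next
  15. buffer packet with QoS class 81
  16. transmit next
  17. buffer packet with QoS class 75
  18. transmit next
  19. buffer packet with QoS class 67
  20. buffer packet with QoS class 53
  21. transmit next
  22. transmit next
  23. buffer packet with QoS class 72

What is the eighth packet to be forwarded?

81

insert 76 → {76}
insert 87 → {87, 76}
transmit next → 87; now {76}
transmit next → 76; now {}
insert 79 → {79}
transmit next → 79; now {}
insert 91 → {91}
insert 77 → {91, 77}
transmit next → 91; now {77}
transmit next → 77; now {}
insert 73 → {73}
transmit next → 73; now {}
insert 55 → {55}
transmit next → 55; now {}
insert 81 → {81}
transmit next → 81; now {}
insert 75 → {75}
transmit next → 75; now {}
insert 67 → {67}
insert 53 → {67, 53}
transmit next → 67; now {53}
transmit next → 53; now {}
insert 72 → {72}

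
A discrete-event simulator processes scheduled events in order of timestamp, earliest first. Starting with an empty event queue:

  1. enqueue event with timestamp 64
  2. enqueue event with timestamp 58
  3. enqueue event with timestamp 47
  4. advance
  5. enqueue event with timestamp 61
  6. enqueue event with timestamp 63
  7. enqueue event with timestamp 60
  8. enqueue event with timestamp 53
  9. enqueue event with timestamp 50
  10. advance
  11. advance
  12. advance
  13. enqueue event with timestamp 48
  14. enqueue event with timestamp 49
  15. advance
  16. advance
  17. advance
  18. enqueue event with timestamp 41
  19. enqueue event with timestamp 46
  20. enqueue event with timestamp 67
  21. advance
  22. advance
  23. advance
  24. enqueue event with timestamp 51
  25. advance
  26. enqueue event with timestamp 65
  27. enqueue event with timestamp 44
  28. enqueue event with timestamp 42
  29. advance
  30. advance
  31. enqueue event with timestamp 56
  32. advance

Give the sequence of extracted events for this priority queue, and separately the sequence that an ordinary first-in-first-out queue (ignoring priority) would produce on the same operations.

priority queue: 47, 50, 53, 58, 48, 49, 60, 41, 46, 61, 51, 42, 44, 56; FIFO queue: 64 → 58 → 47 → 61 → 63 → 60 → 53 → 50 → 48 → 49 → 41 → 46 → 67 → 51

insert 64 → {64}
insert 58 → {58, 64}
insert 47 → {47, 58, 64}
advance → 47; now {58, 64}
insert 61 → {58, 61, 64}
insert 63 → {58, 61, 63, 64}
insert 60 → {58, 60, 61, 63, 64}
insert 53 → {53, 58, 60, 61, 63, 64}
insert 50 → {50, 53, 58, 60, 61, 63, 64}
advance → 50; now {53, 58, 60, 61, 63, 64}
advance → 53; now {58, 60, 61, 63, 64}
advance → 58; now {60, 61, 63, 64}
insert 48 → {48, 60, 61, 63, 64}
insert 49 → {48, 49, 60, 61, 63, 64}
advance → 48; now {49, 60, 61, 63, 64}
advance → 49; now {60, 61, 63, 64}
advance → 60; now {61, 63, 64}
insert 41 → {41, 61, 63, 64}
insert 46 → {41, 46, 61, 63, 64}
insert 67 → {41, 46, 61, 63, 64, 67}
advance → 41; now {46, 61, 63, 64, 67}
advance → 46; now {61, 63, 64, 67}
advance → 61; now {63, 64, 67}
insert 51 → {51, 63, 64, 67}
advance → 51; now {63, 64, 67}
insert 65 → {63, 64, 65, 67}
insert 44 → {44, 63, 64, 65, 67}
insert 42 → {42, 44, 63, 64, 65, 67}
advance → 42; now {44, 63, 64, 65, 67}
advance → 44; now {63, 64, 65, 67}
insert 56 → {56, 63, 64, 65, 67}
advance → 56; now {63, 64, 65, 67}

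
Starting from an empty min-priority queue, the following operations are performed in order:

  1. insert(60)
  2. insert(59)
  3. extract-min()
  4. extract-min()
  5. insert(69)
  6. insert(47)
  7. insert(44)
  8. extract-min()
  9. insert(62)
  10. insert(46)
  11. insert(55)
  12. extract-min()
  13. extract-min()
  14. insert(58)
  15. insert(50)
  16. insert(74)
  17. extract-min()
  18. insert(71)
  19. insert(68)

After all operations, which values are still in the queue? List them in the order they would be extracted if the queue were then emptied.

[55, 58, 62, 68, 69, 71, 74]

insert 60 → {60}
insert 59 → {59, 60}
extract-min → 59; now {60}
extract-min → 60; now {}
insert 69 → {69}
insert 47 → {47, 69}
insert 44 → {44, 47, 69}
extract-min → 44; now {47, 69}
insert 62 → {47, 62, 69}
insert 46 → {46, 47, 62, 69}
insert 55 → {46, 47, 55, 62, 69}
extract-min → 46; now {47, 55, 62, 69}
extract-min → 47; now {55, 62, 69}
insert 58 → {55, 58, 62, 69}
insert 50 → {50, 55, 58, 62, 69}
insert 74 → {50, 55, 58, 62, 69, 74}
extract-min → 50; now {55, 58, 62, 69, 74}
insert 71 → {55, 58, 62, 69, 71, 74}
insert 68 → {55, 58, 62, 68, 69, 71, 74}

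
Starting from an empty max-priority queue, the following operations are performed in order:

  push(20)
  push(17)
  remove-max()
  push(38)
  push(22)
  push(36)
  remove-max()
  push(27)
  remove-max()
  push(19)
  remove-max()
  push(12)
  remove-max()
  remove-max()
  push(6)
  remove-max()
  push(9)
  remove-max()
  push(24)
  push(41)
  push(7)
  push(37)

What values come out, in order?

insert 20 → {20}
insert 17 → {20, 17}
remove-max → 20; now {17}
insert 38 → {38, 17}
insert 22 → {38, 22, 17}
insert 36 → {38, 36, 22, 17}
remove-max → 38; now {36, 22, 17}
insert 27 → {36, 27, 22, 17}
remove-max → 36; now {27, 22, 17}
insert 19 → {27, 22, 19, 17}
remove-max → 27; now {22, 19, 17}
insert 12 → {22, 19, 17, 12}
remove-max → 22; now {19, 17, 12}
remove-max → 19; now {17, 12}
insert 6 → {17, 12, 6}
remove-max → 17; now {12, 6}
insert 9 → {12, 9, 6}
remove-max → 12; now {9, 6}
insert 24 → {24, 9, 6}
insert 41 → {41, 24, 9, 6}
insert 7 → {41, 24, 9, 7, 6}
insert 37 → {41, 37, 24, 9, 7, 6}

[20, 38, 36, 27, 22, 19, 17, 12]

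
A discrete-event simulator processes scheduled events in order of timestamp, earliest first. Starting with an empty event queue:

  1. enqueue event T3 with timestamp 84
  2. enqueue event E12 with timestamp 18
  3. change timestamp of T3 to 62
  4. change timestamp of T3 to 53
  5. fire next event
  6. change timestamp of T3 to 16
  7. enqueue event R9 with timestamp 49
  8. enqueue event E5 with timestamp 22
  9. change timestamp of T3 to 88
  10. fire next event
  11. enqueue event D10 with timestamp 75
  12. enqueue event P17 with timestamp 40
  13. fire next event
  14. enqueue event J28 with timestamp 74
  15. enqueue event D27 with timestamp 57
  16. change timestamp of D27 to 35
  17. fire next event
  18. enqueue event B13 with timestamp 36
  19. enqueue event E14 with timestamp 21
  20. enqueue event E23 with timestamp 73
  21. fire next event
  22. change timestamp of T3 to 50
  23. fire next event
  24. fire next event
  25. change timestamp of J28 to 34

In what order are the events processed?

add T3 (timestamp 84) → {T3:84}
add E12 (timestamp 18) → {E12:18, T3:84}
update T3 to timestamp 62 → {E12:18, T3:62}
update T3 to timestamp 53 → {E12:18, T3:53}
fire next event → E12; now {T3:53}
update T3 to timestamp 16 → {T3:16}
add R9 (timestamp 49) → {T3:16, R9:49}
add E5 (timestamp 22) → {T3:16, E5:22, R9:49}
update T3 to timestamp 88 → {E5:22, R9:49, T3:88}
fire next event → E5; now {R9:49, T3:88}
add D10 (timestamp 75) → {R9:49, D10:75, T3:88}
add P17 (timestamp 40) → {P17:40, R9:49, D10:75, T3:88}
fire next event → P17; now {R9:49, D10:75, T3:88}
add J28 (timestamp 74) → {R9:49, J28:74, D10:75, T3:88}
add D27 (timestamp 57) → {R9:49, D27:57, J28:74, D10:75, T3:88}
update D27 to timestamp 35 → {D27:35, R9:49, J28:74, D10:75, T3:88}
fire next event → D27; now {R9:49, J28:74, D10:75, T3:88}
add B13 (timestamp 36) → {B13:36, R9:49, J28:74, D10:75, T3:88}
add E14 (timestamp 21) → {E14:21, B13:36, R9:49, J28:74, D10:75, T3:88}
add E23 (timestamp 73) → {E14:21, B13:36, R9:49, E23:73, J28:74, D10:75, T3:88}
fire next event → E14; now {B13:36, R9:49, E23:73, J28:74, D10:75, T3:88}
update T3 to timestamp 50 → {B13:36, R9:49, T3:50, E23:73, J28:74, D10:75}
fire next event → B13; now {R9:49, T3:50, E23:73, J28:74, D10:75}
fire next event → R9; now {T3:50, E23:73, J28:74, D10:75}
update J28 to timestamp 34 → {J28:34, T3:50, E23:73, D10:75}

E12 → E5 → P17 → D27 → E14 → B13 → R9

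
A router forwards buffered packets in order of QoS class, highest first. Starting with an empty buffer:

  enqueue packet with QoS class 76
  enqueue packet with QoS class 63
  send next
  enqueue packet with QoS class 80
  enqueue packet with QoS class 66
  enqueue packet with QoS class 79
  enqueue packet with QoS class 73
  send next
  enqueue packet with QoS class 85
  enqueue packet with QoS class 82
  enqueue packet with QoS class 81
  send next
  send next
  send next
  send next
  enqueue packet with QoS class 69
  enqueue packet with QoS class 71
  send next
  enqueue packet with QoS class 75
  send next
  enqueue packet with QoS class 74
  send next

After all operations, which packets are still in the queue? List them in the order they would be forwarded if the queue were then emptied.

71, 69, 66, 63

insert 76 → {76}
insert 63 → {76, 63}
send next → 76; now {63}
insert 80 → {80, 63}
insert 66 → {80, 66, 63}
insert 79 → {80, 79, 66, 63}
insert 73 → {80, 79, 73, 66, 63}
send next → 80; now {79, 73, 66, 63}
insert 85 → {85, 79, 73, 66, 63}
insert 82 → {85, 82, 79, 73, 66, 63}
insert 81 → {85, 82, 81, 79, 73, 66, 63}
send next → 85; now {82, 81, 79, 73, 66, 63}
send next → 82; now {81, 79, 73, 66, 63}
send next → 81; now {79, 73, 66, 63}
send next → 79; now {73, 66, 63}
insert 69 → {73, 69, 66, 63}
insert 71 → {73, 71, 69, 66, 63}
send next → 73; now {71, 69, 66, 63}
insert 75 → {75, 71, 69, 66, 63}
send next → 75; now {71, 69, 66, 63}
insert 74 → {74, 71, 69, 66, 63}
send next → 74; now {71, 69, 66, 63}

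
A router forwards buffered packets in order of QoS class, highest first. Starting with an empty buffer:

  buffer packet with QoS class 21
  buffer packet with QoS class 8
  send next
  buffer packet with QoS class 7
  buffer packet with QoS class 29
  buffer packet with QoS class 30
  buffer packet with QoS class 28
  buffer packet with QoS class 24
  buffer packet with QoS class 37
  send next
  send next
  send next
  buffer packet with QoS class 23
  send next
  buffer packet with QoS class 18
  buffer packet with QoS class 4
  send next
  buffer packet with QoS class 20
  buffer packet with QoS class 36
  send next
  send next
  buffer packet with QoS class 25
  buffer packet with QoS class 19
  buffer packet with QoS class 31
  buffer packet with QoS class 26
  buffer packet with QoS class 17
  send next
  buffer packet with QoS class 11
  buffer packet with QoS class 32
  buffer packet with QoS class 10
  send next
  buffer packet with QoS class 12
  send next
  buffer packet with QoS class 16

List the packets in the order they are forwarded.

21, 37, 30, 29, 28, 24, 36, 23, 31, 32, 26

insert 21 → {21}
insert 8 → {21, 8}
send next → 21; now {8}
insert 7 → {8, 7}
insert 29 → {29, 8, 7}
insert 30 → {30, 29, 8, 7}
insert 28 → {30, 29, 28, 8, 7}
insert 24 → {30, 29, 28, 24, 8, 7}
insert 37 → {37, 30, 29, 28, 24, 8, 7}
send next → 37; now {30, 29, 28, 24, 8, 7}
send next → 30; now {29, 28, 24, 8, 7}
send next → 29; now {28, 24, 8, 7}
insert 23 → {28, 24, 23, 8, 7}
send next → 28; now {24, 23, 8, 7}
insert 18 → {24, 23, 18, 8, 7}
insert 4 → {24, 23, 18, 8, 7, 4}
send next → 24; now {23, 18, 8, 7, 4}
insert 20 → {23, 20, 18, 8, 7, 4}
insert 36 → {36, 23, 20, 18, 8, 7, 4}
send next → 36; now {23, 20, 18, 8, 7, 4}
send next → 23; now {20, 18, 8, 7, 4}
insert 25 → {25, 20, 18, 8, 7, 4}
insert 19 → {25, 20, 19, 18, 8, 7, 4}
insert 31 → {31, 25, 20, 19, 18, 8, 7, 4}
insert 26 → {31, 26, 25, 20, 19, 18, 8, 7, 4}
insert 17 → {31, 26, 25, 20, 19, 18, 17, 8, 7, 4}
send next → 31; now {26, 25, 20, 19, 18, 17, 8, 7, 4}
insert 11 → {26, 25, 20, 19, 18, 17, 11, 8, 7, 4}
insert 32 → {32, 26, 25, 20, 19, 18, 17, 11, 8, 7, 4}
insert 10 → {32, 26, 25, 20, 19, 18, 17, 11, 10, 8, 7, 4}
send next → 32; now {26, 25, 20, 19, 18, 17, 11, 10, 8, 7, 4}
insert 12 → {26, 25, 20, 19, 18, 17, 12, 11, 10, 8, 7, 4}
send next → 26; now {25, 20, 19, 18, 17, 12, 11, 10, 8, 7, 4}
insert 16 → {25, 20, 19, 18, 17, 16, 12, 11, 10, 8, 7, 4}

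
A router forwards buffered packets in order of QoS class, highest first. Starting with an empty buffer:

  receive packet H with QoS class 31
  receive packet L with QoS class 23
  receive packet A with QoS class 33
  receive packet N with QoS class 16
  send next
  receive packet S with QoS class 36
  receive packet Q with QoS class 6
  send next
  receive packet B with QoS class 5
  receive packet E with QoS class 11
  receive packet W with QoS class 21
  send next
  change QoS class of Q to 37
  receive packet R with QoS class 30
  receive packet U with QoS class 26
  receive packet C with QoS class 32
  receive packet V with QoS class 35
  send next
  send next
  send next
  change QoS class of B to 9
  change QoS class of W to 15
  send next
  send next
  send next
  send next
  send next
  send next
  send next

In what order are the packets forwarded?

add H (QoS class 31) → {H:31}
add L (QoS class 23) → {H:31, L:23}
add A (QoS class 33) → {A:33, H:31, L:23}
add N (QoS class 16) → {A:33, H:31, L:23, N:16}
send next → A; now {H:31, L:23, N:16}
add S (QoS class 36) → {S:36, H:31, L:23, N:16}
add Q (QoS class 6) → {S:36, H:31, L:23, N:16, Q:6}
send next → S; now {H:31, L:23, N:16, Q:6}
add B (QoS class 5) → {H:31, L:23, N:16, Q:6, B:5}
add E (QoS class 11) → {H:31, L:23, N:16, E:11, Q:6, B:5}
add W (QoS class 21) → {H:31, L:23, W:21, N:16, E:11, Q:6, B:5}
send next → H; now {L:23, W:21, N:16, E:11, Q:6, B:5}
update Q to QoS class 37 → {Q:37, L:23, W:21, N:16, E:11, B:5}
add R (QoS class 30) → {Q:37, R:30, L:23, W:21, N:16, E:11, B:5}
add U (QoS class 26) → {Q:37, R:30, U:26, L:23, W:21, N:16, E:11, B:5}
add C (QoS class 32) → {Q:37, C:32, R:30, U:26, L:23, W:21, N:16, E:11, B:5}
add V (QoS class 35) → {Q:37, V:35, C:32, R:30, U:26, L:23, W:21, N:16, E:11, B:5}
send next → Q; now {V:35, C:32, R:30, U:26, L:23, W:21, N:16, E:11, B:5}
send next → V; now {C:32, R:30, U:26, L:23, W:21, N:16, E:11, B:5}
send next → C; now {R:30, U:26, L:23, W:21, N:16, E:11, B:5}
update B to QoS class 9 → {R:30, U:26, L:23, W:21, N:16, E:11, B:9}
update W to QoS class 15 → {R:30, U:26, L:23, N:16, W:15, E:11, B:9}
send next → R; now {U:26, L:23, N:16, W:15, E:11, B:9}
send next → U; now {L:23, N:16, W:15, E:11, B:9}
send next → L; now {N:16, W:15, E:11, B:9}
send next → N; now {W:15, E:11, B:9}
send next → W; now {E:11, B:9}
send next → E; now {B:9}
send next → B; now {}

[A, S, H, Q, V, C, R, U, L, N, W, E, B]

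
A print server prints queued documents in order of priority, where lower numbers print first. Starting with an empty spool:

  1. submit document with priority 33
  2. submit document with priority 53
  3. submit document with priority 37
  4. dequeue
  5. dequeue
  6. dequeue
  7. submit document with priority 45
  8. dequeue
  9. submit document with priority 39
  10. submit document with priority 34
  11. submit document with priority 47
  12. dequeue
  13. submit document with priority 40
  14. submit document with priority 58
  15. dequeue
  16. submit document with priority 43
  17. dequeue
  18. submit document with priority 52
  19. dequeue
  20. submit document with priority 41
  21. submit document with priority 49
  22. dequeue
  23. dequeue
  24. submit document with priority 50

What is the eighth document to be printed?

insert 33 → {33}
insert 53 → {33, 53}
insert 37 → {33, 37, 53}
dequeue → 33; now {37, 53}
dequeue → 37; now {53}
dequeue → 53; now {}
insert 45 → {45}
dequeue → 45; now {}
insert 39 → {39}
insert 34 → {34, 39}
insert 47 → {34, 39, 47}
dequeue → 34; now {39, 47}
insert 40 → {39, 40, 47}
insert 58 → {39, 40, 47, 58}
dequeue → 39; now {40, 47, 58}
insert 43 → {40, 43, 47, 58}
dequeue → 40; now {43, 47, 58}
insert 52 → {43, 47, 52, 58}
dequeue → 43; now {47, 52, 58}
insert 41 → {41, 47, 52, 58}
insert 49 → {41, 47, 49, 52, 58}
dequeue → 41; now {47, 49, 52, 58}
dequeue → 47; now {49, 52, 58}
insert 50 → {49, 50, 52, 58}

43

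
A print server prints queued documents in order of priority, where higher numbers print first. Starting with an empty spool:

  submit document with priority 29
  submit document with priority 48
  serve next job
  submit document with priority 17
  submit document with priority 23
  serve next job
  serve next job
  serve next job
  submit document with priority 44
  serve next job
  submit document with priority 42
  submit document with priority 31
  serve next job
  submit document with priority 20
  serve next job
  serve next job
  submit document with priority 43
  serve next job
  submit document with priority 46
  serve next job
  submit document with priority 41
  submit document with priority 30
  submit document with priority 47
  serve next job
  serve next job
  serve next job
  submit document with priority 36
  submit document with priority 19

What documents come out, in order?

48, 29, 23, 17, 44, 42, 31, 20, 43, 46, 47, 41, 30

insert 29 → {29}
insert 48 → {48, 29}
serve next job → 48; now {29}
insert 17 → {29, 17}
insert 23 → {29, 23, 17}
serve next job → 29; now {23, 17}
serve next job → 23; now {17}
serve next job → 17; now {}
insert 44 → {44}
serve next job → 44; now {}
insert 42 → {42}
insert 31 → {42, 31}
serve next job → 42; now {31}
insert 20 → {31, 20}
serve next job → 31; now {20}
serve next job → 20; now {}
insert 43 → {43}
serve next job → 43; now {}
insert 46 → {46}
serve next job → 46; now {}
insert 41 → {41}
insert 30 → {41, 30}
insert 47 → {47, 41, 30}
serve next job → 47; now {41, 30}
serve next job → 41; now {30}
serve next job → 30; now {}
insert 36 → {36}
insert 19 → {36, 19}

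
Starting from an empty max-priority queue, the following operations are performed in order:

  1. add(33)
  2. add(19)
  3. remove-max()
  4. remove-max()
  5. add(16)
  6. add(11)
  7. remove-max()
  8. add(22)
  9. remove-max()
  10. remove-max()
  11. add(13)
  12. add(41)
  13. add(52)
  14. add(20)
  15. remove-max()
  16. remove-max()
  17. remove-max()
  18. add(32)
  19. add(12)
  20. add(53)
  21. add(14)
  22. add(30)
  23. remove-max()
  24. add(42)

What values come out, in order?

insert 33 → {33}
insert 19 → {33, 19}
remove-max → 33; now {19}
remove-max → 19; now {}
insert 16 → {16}
insert 11 → {16, 11}
remove-max → 16; now {11}
insert 22 → {22, 11}
remove-max → 22; now {11}
remove-max → 11; now {}
insert 13 → {13}
insert 41 → {41, 13}
insert 52 → {52, 41, 13}
insert 20 → {52, 41, 20, 13}
remove-max → 52; now {41, 20, 13}
remove-max → 41; now {20, 13}
remove-max → 20; now {13}
insert 32 → {32, 13}
insert 12 → {32, 13, 12}
insert 53 → {53, 32, 13, 12}
insert 14 → {53, 32, 14, 13, 12}
insert 30 → {53, 32, 30, 14, 13, 12}
remove-max → 53; now {32, 30, 14, 13, 12}
insert 42 → {42, 32, 30, 14, 13, 12}

33, 19, 16, 22, 11, 52, 41, 20, 53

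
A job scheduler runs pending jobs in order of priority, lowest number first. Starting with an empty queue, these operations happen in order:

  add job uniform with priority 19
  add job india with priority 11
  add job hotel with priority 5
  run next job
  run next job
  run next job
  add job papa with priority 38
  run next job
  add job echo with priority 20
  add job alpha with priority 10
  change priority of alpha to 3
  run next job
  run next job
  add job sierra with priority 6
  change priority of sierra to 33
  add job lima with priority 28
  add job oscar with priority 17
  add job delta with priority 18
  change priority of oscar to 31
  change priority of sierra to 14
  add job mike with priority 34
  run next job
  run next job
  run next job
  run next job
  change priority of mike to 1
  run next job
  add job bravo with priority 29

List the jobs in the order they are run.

hotel, india, uniform, papa, alpha, echo, sierra, delta, lima, oscar, mike

add uniform (priority 19) → {uniform:19}
add india (priority 11) → {india:11, uniform:19}
add hotel (priority 5) → {hotel:5, india:11, uniform:19}
run next job → hotel; now {india:11, uniform:19}
run next job → india; now {uniform:19}
run next job → uniform; now {}
add papa (priority 38) → {papa:38}
run next job → papa; now {}
add echo (priority 20) → {echo:20}
add alpha (priority 10) → {alpha:10, echo:20}
update alpha to priority 3 → {alpha:3, echo:20}
run next job → alpha; now {echo:20}
run next job → echo; now {}
add sierra (priority 6) → {sierra:6}
update sierra to priority 33 → {sierra:33}
add lima (priority 28) → {lima:28, sierra:33}
add oscar (priority 17) → {oscar:17, lima:28, sierra:33}
add delta (priority 18) → {oscar:17, delta:18, lima:28, sierra:33}
update oscar to priority 31 → {delta:18, lima:28, oscar:31, sierra:33}
update sierra to priority 14 → {sierra:14, delta:18, lima:28, oscar:31}
add mike (priority 34) → {sierra:14, delta:18, lima:28, oscar:31, mike:34}
run next job → sierra; now {delta:18, lima:28, oscar:31, mike:34}
run next job → delta; now {lima:28, oscar:31, mike:34}
run next job → lima; now {oscar:31, mike:34}
run next job → oscar; now {mike:34}
update mike to priority 1 → {mike:1}
run next job → mike; now {}
add bravo (priority 29) → {bravo:29}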